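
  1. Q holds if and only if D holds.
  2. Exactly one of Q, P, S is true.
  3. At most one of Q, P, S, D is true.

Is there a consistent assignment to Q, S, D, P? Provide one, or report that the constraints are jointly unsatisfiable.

Q = False; S = False; D = False; P = True

  (1) Q=F, D=F — same ✓
  (2) {Q, P, S}: 1 true — exactly one ✓
  (3) {Q, P, S, D}: 1 true — at most one ✓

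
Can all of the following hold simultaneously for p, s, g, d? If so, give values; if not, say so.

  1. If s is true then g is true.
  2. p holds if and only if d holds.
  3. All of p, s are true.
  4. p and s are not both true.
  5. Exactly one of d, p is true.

The formula is unsatisfiable.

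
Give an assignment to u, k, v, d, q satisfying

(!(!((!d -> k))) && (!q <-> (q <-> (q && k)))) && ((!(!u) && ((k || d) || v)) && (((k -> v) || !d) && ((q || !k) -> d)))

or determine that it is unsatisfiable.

u = True, k = False, v = False, d = True, q = False

  !(!((!d -> k))) && (!q <-> (q <-> (q && k))) = True
    !(!((!d -> k))) = True
      !((!d -> k)) = False
        !d -> k = True
          !d = False
    !q <-> (q <-> (q && k)) = True
      !q = True
      q <-> (q && k) = True
        q && k = False
  (!(!u) && ((k || d) || v)) && (((k -> v) || !d) && ((q || !k) -> d)) = True
    !(!u) && ((k || d) || v) = True
      !(!u) = True
        !u = False
      (k || d) || v = True
        k || d = True
    ((k -> v) || !d) && ((q || !k) -> d) = True
      (k -> v) || !d = True
        k -> v = True
        !d = False
      (q || !k) -> d = True
        q || !k = True
          !k = True
Both conjuncts True, so the formula holds.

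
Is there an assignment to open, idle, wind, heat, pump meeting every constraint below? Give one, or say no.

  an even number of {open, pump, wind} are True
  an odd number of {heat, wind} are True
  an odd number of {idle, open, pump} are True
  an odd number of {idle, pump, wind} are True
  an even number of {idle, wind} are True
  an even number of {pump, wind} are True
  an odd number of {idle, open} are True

Unsatisfiable

Adding constraints 1, 3, 5 mod 2: every variable appears an even number of times on the left, so the left side is 0.
But the right sides sum to 1 (mod 2). 0 ≠ 1 — the system is inconsistent.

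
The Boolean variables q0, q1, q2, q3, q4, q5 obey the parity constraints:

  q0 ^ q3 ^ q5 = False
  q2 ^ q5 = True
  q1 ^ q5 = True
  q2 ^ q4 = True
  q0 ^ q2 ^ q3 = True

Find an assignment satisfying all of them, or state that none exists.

q0 = True, q1 = False, q2 = False, q3 = False, q4 = True, q5 = True

q0 ^ q3 ^ q5 = T ^ F ^ T = False ✓
q2 ^ q5 = F ^ T = True ✓
q1 ^ q5 = F ^ T = True ✓
q2 ^ q4 = F ^ T = True ✓
q0 ^ q2 ^ q3 = T ^ F ^ F = True ✓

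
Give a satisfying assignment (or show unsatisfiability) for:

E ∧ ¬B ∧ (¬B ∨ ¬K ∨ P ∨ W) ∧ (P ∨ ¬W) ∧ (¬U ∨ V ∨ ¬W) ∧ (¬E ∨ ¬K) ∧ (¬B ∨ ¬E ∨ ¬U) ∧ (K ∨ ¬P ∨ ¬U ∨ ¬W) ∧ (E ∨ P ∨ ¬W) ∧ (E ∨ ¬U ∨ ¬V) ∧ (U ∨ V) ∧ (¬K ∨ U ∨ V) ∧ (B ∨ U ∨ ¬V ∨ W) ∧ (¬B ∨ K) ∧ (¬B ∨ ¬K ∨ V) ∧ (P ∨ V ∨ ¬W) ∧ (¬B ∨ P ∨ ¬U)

E = True, B = False, P = True, V = False, W = False, K = False, U = True

Unit clause (E) forces E = True.
Unit clause (¬B) forces B = False.
In (¬E ∨ ¬K) only ¬K is left, so K = False.
Set P = True.
Set V = False.
  then (U ∨ V) forces U = True.
  then (¬U ∨ V ∨ ¬W) forces W = False.
All clauses satisfied.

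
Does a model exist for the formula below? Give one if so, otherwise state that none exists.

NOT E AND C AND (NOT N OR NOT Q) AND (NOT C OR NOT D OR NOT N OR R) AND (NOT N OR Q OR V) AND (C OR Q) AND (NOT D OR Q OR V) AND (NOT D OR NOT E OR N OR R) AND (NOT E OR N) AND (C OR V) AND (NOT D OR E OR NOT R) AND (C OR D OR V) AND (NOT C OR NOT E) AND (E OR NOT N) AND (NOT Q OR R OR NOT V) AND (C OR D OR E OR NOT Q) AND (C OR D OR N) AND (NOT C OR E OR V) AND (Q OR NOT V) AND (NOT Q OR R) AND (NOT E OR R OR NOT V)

Q = True, C = True, N = False, E = False, D = False, V = True, R = True

Unit clause (NOT E) forces E = False.
Unit clause (C) forces C = True.
In (E OR NOT N) only NOT N is left, so N = False.
In (NOT C OR E OR V) only V is left, so V = True.
In (Q OR NOT V) only Q is left, so Q = True.
In (NOT Q OR R) only R is left, so R = True.
In (NOT D OR E OR NOT R) only NOT D is left, so D = False.
All clauses satisfied.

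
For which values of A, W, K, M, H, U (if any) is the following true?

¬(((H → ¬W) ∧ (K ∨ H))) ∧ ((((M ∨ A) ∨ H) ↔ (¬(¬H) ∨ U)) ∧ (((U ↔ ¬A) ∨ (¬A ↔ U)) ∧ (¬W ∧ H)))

Case H = True: the formula simplifies to ¬(¬W) ∧ (((U ↔ ¬A) ∨ (¬A ↔ U)) ∧ ¬W).
  W = True: the conjunct ¬W is False.
  W = False: the conjunct ¬(¬W) becomes ¬(¬False) = False.
Case H = False: the conjunct H is False.
Both cases fail — unsatisfiable.

Unsatisfiable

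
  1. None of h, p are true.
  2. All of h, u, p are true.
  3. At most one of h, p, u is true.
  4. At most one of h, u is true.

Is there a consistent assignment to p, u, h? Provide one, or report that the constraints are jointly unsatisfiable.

UNSATISFIABLE

Case p = True:
  Constraint (1) is violated (p=T) — contradiction.
Case p = False:
  Constraint (2) is violated (p=F) — contradiction.
Both cases fail — unsatisfiable.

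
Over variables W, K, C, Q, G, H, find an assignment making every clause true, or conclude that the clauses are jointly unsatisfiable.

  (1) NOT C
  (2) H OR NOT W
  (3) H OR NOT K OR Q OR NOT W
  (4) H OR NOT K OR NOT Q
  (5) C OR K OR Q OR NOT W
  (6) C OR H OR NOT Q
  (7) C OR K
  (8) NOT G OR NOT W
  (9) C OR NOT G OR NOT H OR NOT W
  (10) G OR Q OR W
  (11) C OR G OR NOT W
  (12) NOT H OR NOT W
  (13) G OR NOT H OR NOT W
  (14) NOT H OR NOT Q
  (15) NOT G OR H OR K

Unit clause (NOT C) forces C = False.
In (C OR K) only K is left, so K = True.
Try W = True:
  (H OR NOT W) forces H = True.
  clause (NOT H OR NOT W) is falsified — backtrack.
So W = False.
Set Q = False.
  then (G OR Q OR W) forces G = True.
Set H = False.
All clauses satisfied.

W = False, K = True, C = False, Q = False, G = True, H = False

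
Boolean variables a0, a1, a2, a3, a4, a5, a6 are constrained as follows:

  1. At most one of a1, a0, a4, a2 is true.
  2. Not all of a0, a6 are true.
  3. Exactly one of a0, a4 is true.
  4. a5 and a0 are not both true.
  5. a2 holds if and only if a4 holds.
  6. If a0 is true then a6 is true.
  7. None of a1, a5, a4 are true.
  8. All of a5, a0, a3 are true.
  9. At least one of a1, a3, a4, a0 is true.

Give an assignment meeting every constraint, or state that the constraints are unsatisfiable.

No satisfying assignment exists.

Case a5 = True:
  Constraint (7) is violated (a5=T) — contradiction.
Case a5 = False:
  Constraint (8) is violated (a5=F) — contradiction.
Both cases fail — unsatisfiable.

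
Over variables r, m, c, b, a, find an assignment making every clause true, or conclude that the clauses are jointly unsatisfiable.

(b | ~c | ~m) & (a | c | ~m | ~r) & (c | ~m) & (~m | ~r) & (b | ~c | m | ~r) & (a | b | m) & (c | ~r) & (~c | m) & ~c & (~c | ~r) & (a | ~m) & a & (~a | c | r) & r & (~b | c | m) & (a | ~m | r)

Case r = True:
  (~m | ~r) forces m = False.
  (c | ~r) forces c = True.
  Clause (~c | m) is falsified — contradiction.
Case r = False:
  Clause (r) is falsified — contradiction.
Both cases fail, so the formula is unsatisfiable.

UNSATISFIABLE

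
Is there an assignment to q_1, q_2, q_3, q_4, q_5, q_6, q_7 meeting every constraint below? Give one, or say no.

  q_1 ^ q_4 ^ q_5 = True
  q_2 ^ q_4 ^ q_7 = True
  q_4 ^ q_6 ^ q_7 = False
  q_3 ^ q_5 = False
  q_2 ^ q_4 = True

q_1: True; q_2: False; q_3: True; q_4: True; q_5: True; q_6: True; q_7: False

q_1 ^ q_4 ^ q_5 = T ^ T ^ T = True ✓
q_2 ^ q_4 ^ q_7 = F ^ T ^ F = True ✓
q_4 ^ q_6 ^ q_7 = T ^ T ^ F = False ✓
q_3 ^ q_5 = T ^ T = False ✓
q_2 ^ q_4 = F ^ T = True ✓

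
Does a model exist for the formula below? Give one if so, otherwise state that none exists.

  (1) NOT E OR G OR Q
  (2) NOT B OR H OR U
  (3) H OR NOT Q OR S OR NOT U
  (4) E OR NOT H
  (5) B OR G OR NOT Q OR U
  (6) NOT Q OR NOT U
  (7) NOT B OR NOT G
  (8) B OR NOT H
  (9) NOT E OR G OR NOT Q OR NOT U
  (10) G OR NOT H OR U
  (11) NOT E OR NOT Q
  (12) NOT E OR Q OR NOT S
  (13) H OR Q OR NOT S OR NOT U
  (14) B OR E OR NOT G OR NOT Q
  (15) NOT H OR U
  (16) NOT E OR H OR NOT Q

B = False, Q = False, U = True, G = True, S = False, H = False, E = False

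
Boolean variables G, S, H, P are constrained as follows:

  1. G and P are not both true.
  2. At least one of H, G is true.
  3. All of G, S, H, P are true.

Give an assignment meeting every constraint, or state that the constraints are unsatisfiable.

Case G = True:
  (1) with G=T forces P = False.
  Constraint (3) is violated (P=F) — contradiction.
Case G = False:
  Constraint (3) is violated (G=F) — contradiction.
Both cases fail — unsatisfiable.

Unsatisfiable — no assignment works.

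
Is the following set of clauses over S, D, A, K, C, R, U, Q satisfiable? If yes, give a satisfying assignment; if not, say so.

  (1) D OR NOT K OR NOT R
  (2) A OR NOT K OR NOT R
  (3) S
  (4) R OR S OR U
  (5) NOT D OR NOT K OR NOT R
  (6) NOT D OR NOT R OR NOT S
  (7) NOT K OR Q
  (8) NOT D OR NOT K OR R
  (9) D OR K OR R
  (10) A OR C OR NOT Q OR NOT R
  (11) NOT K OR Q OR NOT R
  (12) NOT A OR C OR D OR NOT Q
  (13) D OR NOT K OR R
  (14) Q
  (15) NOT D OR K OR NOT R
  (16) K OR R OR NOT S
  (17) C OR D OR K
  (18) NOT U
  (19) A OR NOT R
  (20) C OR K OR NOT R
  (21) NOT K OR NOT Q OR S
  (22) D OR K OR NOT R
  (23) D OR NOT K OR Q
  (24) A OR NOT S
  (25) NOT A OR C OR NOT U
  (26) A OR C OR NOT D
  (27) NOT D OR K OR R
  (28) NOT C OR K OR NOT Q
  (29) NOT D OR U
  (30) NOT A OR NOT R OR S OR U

Case S = True:
  (Q) forces Q = True.
  (NOT U) forces U = False.
  (A OR NOT S) forces A = True.
  (NOT D OR U) forces D = False.
  (NOT A OR C OR D OR NOT Q) forces C = True.
  (NOT C OR K OR NOT Q) forces K = True.
  (D OR NOT K OR NOT R) forces R = False.
  Clause (D OR NOT K OR R) is falsified — contradiction.
Case S = False:
  Clause (S) is falsified — contradiction.
Both cases fail, so the formula is unsatisfiable.

Unsatisfiable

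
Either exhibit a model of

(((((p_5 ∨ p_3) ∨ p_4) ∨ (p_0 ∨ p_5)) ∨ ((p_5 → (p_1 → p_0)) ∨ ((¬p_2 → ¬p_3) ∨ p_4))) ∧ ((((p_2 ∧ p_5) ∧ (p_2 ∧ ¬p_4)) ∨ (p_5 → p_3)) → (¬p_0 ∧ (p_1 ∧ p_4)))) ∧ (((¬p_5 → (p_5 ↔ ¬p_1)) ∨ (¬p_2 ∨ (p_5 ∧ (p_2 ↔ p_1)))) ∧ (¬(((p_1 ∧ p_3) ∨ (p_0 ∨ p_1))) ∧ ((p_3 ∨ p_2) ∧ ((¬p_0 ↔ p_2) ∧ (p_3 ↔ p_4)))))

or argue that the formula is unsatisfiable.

Case p_1 = True: the conjunct ¬(((p_1 ∧ p_3) ∨ (p_0 ∨ p_1))) becomes ¬((p_3 ∨ True)) = False.
Case p_1 = False: the formula simplifies to ¬((((p_2 ∧ p_5) ∧ (p_2 ∧ ¬p_4)) ∨ (p_5 → p_3))) ∧ (((¬p_5 → p_5) ∨ (¬p_2 ∨ (p_5 ∧ ¬p_2))) ∧ (¬p_0 ∧ ((p_3 ∨ p_2) ∧ ((¬p_0 ↔ p_2) ∧ (p_3 ↔ p_4))))).
  p_5 = True: simplifies to ¬(((p_2 ∧ (p_2 ∧ ¬p_4)) ∨ p_3)) ∧ (¬p_0 ∧ ((p_3 ∨ p_2) ∧ ((¬p_0 ↔ p_2) ∧ (p_3 ↔ p_4)))).
    p_0 = True: the conjunct ¬p_0 is False.
    p_0 = False: simplifies to ¬(((p_2 ∧ (p_2 ∧ ¬p_4)) ∨ p_3)) ∧ ((p_3 ∨ p_2) ∧ (p_2 ∧ (p_3 ↔ p_4))).
      p_2 = True: simplifies to ¬((¬p_4 ∨ p_3)) ∧ (p_3 ↔ p_4).
        p_4 = True: simplifies to ¬p_3 ∧ p_3.
          p_3 = True: the conjunct ¬p_3 is False.
          p_3 = False: the conjunct p_3 is False.
        p_4 = False: the conjunct ¬((¬p_4 ∨ p_3)) becomes ¬((True ∨ p_3)) = False.
      p_2 = False: the conjunct p_2 is False.
  p_5 = False: the conjunct ¬((((p_2 ∧ p_5) ∧ (p_2 ∧ ¬p_4)) ∨ (p_5 → p_3))) becomes ¬((False ∨ True)) = False.
Both cases fail — unsatisfiable.

UNSATISFIABLE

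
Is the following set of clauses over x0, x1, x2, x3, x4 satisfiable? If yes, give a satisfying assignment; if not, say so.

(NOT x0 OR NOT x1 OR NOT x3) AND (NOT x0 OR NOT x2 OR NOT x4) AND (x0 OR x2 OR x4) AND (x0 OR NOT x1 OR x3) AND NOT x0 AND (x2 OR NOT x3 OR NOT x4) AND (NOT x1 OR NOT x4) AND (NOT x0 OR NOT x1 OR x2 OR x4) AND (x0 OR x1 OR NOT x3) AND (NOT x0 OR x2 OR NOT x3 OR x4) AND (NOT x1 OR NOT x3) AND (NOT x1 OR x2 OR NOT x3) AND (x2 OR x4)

x0=F; x1=F; x2=F; x3=F; x4=T

Unit clause (NOT x0) forces x0 = False.
Try x1 = True:
  (x0 OR NOT x1 OR x3) forces x3 = True.
  clause (NOT x1 OR NOT x3) is falsified — backtrack.
So x1 = False.
  then (x0 OR x1 OR NOT x3) forces x3 = False.
Set x2 = False.
  then (x0 OR x2 OR x4) forces x4 = True.
All clauses satisfied.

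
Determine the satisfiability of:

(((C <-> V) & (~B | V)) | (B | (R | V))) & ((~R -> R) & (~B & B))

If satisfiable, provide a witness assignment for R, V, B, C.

UNSATISFIABLE

Case B = True: the conjunct ~B is False.
Case B = False: the conjunct B is False.
Both cases fail — unsatisfiable.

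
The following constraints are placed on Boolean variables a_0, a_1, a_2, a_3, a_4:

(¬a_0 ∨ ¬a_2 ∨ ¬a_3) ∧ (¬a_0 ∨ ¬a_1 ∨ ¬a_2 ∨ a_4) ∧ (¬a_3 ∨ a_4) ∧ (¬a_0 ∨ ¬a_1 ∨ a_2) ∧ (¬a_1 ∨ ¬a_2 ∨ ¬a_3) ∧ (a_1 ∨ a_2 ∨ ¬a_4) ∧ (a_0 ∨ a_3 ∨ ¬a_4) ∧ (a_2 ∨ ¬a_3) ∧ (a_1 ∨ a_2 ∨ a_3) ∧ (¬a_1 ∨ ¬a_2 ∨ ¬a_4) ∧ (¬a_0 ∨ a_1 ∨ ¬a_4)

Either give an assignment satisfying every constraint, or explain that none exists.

Set a_0 = True.
Try a_1 = True:
  (¬a_0 ∨ ¬a_1 ∨ a_2) forces a_2 = True.
  (¬a_0 ∨ ¬a_2 ∨ ¬a_3) forces a_3 = False.
  (¬a_0 ∨ ¬a_1 ∨ ¬a_2 ∨ a_4) forces a_4 = True.
  clause (¬a_1 ∨ ¬a_2 ∨ ¬a_4) is falsified — backtrack.
So a_1 = False.
  then (¬a_0 ∨ a_1 ∨ ¬a_4) forces a_4 = False.
  then (¬a_3 ∨ a_4) forces a_3 = False.
  then (a_1 ∨ a_2 ∨ a_3) forces a_2 = True.
All clauses satisfied.

a_0=T, a_1=F, a_2=T, a_3=F, a_4=F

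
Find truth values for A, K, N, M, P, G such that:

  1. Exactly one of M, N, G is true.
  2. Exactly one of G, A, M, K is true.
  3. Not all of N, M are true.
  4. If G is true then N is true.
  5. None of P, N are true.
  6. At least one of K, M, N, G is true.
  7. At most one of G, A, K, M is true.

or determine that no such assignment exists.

A = False; K = False; N = False; M = True; P = False; G = False

  (1) {M, N, G}: 1 true — exactly one ✓
  (2) {G, A, M, K}: 1 true — exactly one ✓
  (3) {N, M}: 1/2 true — not all ✓
  (4) G=F ⇒ N: vacuous ✓
  (5) {P, N}: 0 true — none ✓
  (6) {K, M, N, G}: 1 true — at least one ✓
  (7) {G, A, K, M}: 1 true — at most one ✓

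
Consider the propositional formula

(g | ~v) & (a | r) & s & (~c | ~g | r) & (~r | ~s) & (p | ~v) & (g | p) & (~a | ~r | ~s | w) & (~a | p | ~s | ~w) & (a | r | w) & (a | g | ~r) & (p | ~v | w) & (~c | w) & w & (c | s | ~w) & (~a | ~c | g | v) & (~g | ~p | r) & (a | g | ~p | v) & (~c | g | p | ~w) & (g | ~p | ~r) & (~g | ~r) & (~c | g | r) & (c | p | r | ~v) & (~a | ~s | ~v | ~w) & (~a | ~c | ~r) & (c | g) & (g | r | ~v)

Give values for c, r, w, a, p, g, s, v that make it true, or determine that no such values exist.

Case w = True:
  (s) forces s = True.
  (~r | ~s) forces r = False.
  (a | r) forces a = True.
  (~a | p | ~s | ~w) forces p = True.
  (~g | ~p | r) forces g = False.
  (g | ~v) forces v = False.
  (~a | ~c | g | v) forces c = False.
  Clause (c | g) is falsified — contradiction.
Case w = False:
  Clause (w) is falsified — contradiction.
Both cases fail, so the formula is unsatisfiable.

Unsatisfiable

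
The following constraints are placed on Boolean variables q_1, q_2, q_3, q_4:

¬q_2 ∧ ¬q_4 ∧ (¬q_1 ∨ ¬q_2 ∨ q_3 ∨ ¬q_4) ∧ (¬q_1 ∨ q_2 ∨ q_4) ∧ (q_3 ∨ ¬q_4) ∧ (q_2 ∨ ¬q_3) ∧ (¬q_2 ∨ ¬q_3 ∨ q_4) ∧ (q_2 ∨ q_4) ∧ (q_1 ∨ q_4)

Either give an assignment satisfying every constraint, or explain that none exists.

Case q_2 = True:
  Clause (¬q_2) is falsified — contradiction.
Case q_2 = False:
  (¬q_4) forces q_4 = False.
  Clause (q_2 ∨ q_4) is falsified — contradiction.
Both cases fail, so the formula is unsatisfiable.

The formula is unsatisfiable.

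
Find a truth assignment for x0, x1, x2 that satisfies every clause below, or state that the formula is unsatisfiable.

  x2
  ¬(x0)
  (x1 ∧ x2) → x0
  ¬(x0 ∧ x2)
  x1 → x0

x0: False, x1: False, x2: True

Unit clause (¬x0) forces x0 = False.
In (x0 ∨ ¬x1) only ¬x1 is left, so x1 = False.
Unit clause (x2) forces x2 = True.
All clauses satisfied.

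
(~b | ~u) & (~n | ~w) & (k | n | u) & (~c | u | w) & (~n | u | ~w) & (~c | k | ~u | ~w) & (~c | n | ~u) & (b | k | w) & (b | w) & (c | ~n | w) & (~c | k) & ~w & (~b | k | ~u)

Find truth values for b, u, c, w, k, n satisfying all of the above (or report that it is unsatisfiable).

Unit clause (~w) forces w = False.
In (b | w) only b is left, so b = True.
In (~b | ~u) only ~u is left, so u = False.
In (~c | u | w) only ~c is left, so c = False.
In (c | ~n | w) only ~n is left, so n = False.
In (k | n | u) only k is left, so k = True.
All clauses satisfied.

b = True, u = False, c = False, w = False, k = True, n = False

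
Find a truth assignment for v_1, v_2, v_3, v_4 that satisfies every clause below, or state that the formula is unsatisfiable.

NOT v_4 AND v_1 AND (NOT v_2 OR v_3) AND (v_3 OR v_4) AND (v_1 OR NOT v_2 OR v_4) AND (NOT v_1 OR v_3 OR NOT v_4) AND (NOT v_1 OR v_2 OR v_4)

Unit clause (NOT v_4) forces v_4 = False.
Unit clause (v_1) forces v_1 = True.
In (v_3 OR v_4) only v_3 is left, so v_3 = True.
In (NOT v_1 OR v_2 OR v_4) only v_2 is left, so v_2 = True.
All clauses satisfied.

v_1=T, v_2=T, v_3=T, v_4=F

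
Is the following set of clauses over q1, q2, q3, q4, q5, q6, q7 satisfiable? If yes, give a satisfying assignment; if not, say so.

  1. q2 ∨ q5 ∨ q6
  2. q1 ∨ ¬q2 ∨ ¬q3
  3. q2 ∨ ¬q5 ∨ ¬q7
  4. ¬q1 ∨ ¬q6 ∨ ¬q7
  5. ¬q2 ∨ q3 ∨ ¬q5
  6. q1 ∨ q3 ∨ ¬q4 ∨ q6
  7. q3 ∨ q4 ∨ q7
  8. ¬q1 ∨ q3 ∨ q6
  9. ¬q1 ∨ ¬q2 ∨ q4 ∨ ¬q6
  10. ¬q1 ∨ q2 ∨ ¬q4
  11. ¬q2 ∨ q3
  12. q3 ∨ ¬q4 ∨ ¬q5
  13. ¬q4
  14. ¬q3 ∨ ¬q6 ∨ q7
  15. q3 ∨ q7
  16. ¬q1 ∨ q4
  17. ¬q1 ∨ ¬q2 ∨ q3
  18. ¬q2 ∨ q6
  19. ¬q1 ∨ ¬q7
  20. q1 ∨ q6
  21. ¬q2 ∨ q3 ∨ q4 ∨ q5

Unit clause (¬q4) forces q4 = False.
In (¬q1 ∨ q4) only ¬q1 is left, so q1 = False.
In (q1 ∨ q6) only q6 is left, so q6 = True.
Set q2 = False.
Set q3 = True.
  then (¬q3 ∨ ¬q6 ∨ q7) forces q7 = True.
  then (q2 ∨ ¬q5 ∨ ¬q7) forces q5 = False.
All clauses satisfied.

q1: False, q2: False, q3: True, q4: False, q5: False, q6: True, q7: True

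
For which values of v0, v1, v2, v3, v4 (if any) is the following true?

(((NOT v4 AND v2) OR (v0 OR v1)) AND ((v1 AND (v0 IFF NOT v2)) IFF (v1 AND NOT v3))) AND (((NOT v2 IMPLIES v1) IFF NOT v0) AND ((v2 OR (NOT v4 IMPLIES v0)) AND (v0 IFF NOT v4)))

v0=T; v1=F; v2=F; v3=T; v4=F

  ((NOT v4 AND v2) OR (v0 OR v1)) AND ((v1 AND (v0 IFF NOT v2)) IFF (v1 AND NOT v3)) = True
    (NOT v4 AND v2) OR (v0 OR v1) = True
      NOT v4 AND v2 = False
        NOT v4 = True
      v0 OR v1 = True
    (v1 AND (v0 IFF NOT v2)) IFF (v1 AND NOT v3) = True
      v1 AND (v0 IFF NOT v2) = False
        v0 IFF NOT v2 = True
          NOT v2 = True
      v1 AND NOT v3 = False
        NOT v3 = False
  ((NOT v2 IMPLIES v1) IFF NOT v0) AND ((v2 OR (NOT v4 IMPLIES v0)) AND (v0 IFF NOT v4)) = True
    (NOT v2 IMPLIES v1) IFF NOT v0 = True
      NOT v2 IMPLIES v1 = False
        NOT v2 = True
      NOT v0 = False
    (v2 OR (NOT v4 IMPLIES v0)) AND (v0 IFF NOT v4) = True
      v2 OR (NOT v4 IMPLIES v0) = True
        NOT v4 IMPLIES v0 = True
          NOT v4 = True
      v0 IFF NOT v4 = True
        NOT v4 = True
Both conjuncts True, so the formula holds.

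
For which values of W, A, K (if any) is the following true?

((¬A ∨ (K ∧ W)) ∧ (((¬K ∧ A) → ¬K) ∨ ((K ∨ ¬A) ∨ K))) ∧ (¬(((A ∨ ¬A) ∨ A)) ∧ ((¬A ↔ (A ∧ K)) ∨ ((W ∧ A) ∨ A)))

The conjunct ¬(((A ∨ ¬A) ∨ A)) is unsatisfiable on its own:
  A=F: evaluates to False.
  A=T: evaluates to False.
So the whole conjunction is unsatisfiable.

Unsatisfiable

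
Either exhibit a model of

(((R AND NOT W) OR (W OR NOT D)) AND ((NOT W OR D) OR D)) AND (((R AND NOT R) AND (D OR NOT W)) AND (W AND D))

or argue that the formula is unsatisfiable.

No satisfying assignment exists.

Case R = True: the conjunct NOT R is False.
Case R = False: the conjunct R is False.
Both cases fail — unsatisfiable.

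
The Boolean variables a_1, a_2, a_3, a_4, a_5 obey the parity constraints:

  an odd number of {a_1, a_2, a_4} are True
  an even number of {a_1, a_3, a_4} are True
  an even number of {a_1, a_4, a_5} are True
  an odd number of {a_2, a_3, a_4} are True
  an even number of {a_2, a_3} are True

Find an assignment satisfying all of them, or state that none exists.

Unsatisfiable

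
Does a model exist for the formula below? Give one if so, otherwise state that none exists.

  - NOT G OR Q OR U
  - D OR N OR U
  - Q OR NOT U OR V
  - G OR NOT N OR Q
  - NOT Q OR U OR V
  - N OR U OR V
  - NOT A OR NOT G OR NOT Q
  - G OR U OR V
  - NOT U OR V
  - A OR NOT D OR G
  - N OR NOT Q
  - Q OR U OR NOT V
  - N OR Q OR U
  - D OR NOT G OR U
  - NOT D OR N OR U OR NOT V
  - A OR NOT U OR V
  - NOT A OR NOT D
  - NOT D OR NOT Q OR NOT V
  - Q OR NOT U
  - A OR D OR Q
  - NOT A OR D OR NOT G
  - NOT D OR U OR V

G = True, U = True, D = False, Q = True, A = False, N = True, V = True

Set G = True.
Set U = True.
  then (NOT U OR V) forces V = True.
  then (Q OR NOT U) forces Q = True.
  then (NOT A OR NOT G OR NOT Q) forces A = False.
  then (N OR NOT Q) forces N = True.
  then (NOT D OR NOT Q OR NOT V) forces D = False.
All clauses satisfied.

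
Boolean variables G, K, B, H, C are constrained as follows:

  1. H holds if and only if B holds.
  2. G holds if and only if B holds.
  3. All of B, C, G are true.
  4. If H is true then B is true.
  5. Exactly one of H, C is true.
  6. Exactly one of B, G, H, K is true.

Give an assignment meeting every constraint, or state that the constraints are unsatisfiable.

No satisfying assignment exists.

Case G = True:
  (2) with G=T forces B = True.
  Constraint (6) is violated (B=T, G=T) — contradiction.
Case G = False:
  Constraint (3) is violated (G=F) — contradiction.
Both cases fail — unsatisfiable.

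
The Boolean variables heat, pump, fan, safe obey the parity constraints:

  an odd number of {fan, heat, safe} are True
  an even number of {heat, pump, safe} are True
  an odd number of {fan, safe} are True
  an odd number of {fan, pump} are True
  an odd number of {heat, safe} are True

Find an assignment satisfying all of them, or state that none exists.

heat = False, pump = True, fan = False, safe = True

{fan, heat, safe}: 1 true → odd ✓
{heat, pump, safe}: 2 true → even ✓
{fan, safe}: 1 true → odd ✓
{fan, pump}: 1 true → odd ✓
{heat, safe}: 1 true → odd ✓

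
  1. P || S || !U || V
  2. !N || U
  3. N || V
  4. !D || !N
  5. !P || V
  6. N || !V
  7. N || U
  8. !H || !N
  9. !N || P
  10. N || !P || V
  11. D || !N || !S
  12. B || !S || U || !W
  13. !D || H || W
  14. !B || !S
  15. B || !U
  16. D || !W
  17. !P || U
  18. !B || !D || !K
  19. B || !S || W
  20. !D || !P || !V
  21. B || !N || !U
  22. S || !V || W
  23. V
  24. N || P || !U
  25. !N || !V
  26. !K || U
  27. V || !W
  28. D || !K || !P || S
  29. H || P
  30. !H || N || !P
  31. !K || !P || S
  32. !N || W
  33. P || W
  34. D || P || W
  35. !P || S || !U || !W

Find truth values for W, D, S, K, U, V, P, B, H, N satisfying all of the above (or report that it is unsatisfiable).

No satisfying assignment exists.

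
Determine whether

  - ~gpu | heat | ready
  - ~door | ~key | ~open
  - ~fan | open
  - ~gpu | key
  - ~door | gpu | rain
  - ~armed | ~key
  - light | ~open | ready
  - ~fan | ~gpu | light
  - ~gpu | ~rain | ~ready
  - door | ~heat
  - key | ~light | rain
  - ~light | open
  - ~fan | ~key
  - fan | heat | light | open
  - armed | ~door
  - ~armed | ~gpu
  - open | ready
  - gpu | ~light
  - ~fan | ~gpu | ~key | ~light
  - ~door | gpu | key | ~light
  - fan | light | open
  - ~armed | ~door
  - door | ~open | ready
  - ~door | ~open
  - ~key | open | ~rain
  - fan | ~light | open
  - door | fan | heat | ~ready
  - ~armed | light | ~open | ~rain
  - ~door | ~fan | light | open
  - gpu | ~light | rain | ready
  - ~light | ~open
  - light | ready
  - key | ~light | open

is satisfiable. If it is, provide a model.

ready = True, door = False, gpu = False, key = False, rain = False, heat = False, fan = True, open = True, light = False, armed = True

Try ready = False:
  (open | ready) forces open = True.
  (light | ~open | ready) forces light = True.
  clause (~light | ~open) is falsified — backtrack.
So ready = True.
Set door = False.
  then (door | ~heat) forces heat = False.
  then (door | fan | heat | ~ready) forces fan = True.
  then (~fan | open) forces open = True.
  then (~fan | ~key) forces key = False.
  then (~light | ~open) forces light = False.
  then (~gpu | key) forces gpu = False.
Set rain = False.
Set armed = True.
All clauses satisfied.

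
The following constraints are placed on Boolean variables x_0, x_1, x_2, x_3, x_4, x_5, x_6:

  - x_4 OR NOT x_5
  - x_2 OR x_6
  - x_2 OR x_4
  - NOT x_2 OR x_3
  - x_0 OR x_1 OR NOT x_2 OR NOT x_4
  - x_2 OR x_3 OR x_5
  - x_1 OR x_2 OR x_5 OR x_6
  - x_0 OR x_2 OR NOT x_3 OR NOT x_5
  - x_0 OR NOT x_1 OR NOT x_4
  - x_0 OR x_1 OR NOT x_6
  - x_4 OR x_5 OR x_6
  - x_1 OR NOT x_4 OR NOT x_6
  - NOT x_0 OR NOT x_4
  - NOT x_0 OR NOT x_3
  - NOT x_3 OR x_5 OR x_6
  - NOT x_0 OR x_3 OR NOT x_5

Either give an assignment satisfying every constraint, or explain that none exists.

x_0=F; x_1=T; x_2=T; x_3=T; x_4=F; x_5=F; x_6=T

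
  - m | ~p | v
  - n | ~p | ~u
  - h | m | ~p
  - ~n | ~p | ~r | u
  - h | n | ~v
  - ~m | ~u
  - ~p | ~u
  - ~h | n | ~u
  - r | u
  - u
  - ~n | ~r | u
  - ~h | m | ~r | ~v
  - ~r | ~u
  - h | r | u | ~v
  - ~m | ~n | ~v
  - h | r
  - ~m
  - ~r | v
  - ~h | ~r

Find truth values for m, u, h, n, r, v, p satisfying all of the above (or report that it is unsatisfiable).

m=F, u=T, h=T, n=T, r=F, v=T, p=F

Unit clause (u) forces u = True.
In (~r | ~u) only ~r is left, so r = False.
In (h | r) only h is left, so h = True.
Unit clause (~m) forces m = False.
In (~p | ~u) only ~p is left, so p = False.
In (~h | n | ~u) only n is left, so n = True.
Set v = True.
All clauses satisfied.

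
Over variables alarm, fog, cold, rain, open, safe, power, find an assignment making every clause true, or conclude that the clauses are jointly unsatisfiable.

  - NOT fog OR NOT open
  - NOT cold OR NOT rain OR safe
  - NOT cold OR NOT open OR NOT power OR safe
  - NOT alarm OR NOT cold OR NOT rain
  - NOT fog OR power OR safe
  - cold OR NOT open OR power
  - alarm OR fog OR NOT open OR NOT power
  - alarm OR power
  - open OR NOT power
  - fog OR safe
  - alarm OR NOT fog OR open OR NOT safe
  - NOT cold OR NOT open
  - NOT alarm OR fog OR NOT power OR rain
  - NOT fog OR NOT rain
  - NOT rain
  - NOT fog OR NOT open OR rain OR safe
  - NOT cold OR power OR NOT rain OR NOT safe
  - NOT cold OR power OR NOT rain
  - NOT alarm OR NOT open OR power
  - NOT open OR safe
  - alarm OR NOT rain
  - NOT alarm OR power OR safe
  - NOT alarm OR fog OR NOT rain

Unit clause (NOT rain) forces rain = False.
Try alarm = False:
  (alarm OR power) forces power = True.
  (open OR NOT power) forces open = True.
  (NOT fog OR NOT open) forces fog = False.
  clause (alarm OR fog OR NOT open OR NOT power) is falsified — backtrack.
So alarm = True.
Set fog = True.
  then (NOT fog OR NOT open) forces open = False.
  then (open OR NOT power) forces power = False.
  then (NOT alarm OR power OR safe) forces safe = True.
Set cold = True.
All clauses satisfied.

alarm = True, fog = True, cold = True, rain = False, open = False, safe = True, power = False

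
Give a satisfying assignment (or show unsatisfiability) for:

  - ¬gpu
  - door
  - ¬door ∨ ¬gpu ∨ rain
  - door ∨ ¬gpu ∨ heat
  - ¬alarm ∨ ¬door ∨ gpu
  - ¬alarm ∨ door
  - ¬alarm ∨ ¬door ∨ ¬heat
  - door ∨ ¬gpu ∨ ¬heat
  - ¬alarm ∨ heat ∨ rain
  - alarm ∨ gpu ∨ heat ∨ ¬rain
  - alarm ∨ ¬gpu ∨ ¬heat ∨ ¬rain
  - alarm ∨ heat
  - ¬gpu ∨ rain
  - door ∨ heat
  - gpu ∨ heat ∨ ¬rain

alarm = False, gpu = False, heat = True, rain = True, door = True

Unit clause (¬gpu) forces gpu = False.
Unit clause (door) forces door = True.
In (¬alarm ∨ ¬door ∨ gpu) only ¬alarm is left, so alarm = False.
In (alarm ∨ heat) only heat is left, so heat = True.
Set rain = True.
All clauses satisfied.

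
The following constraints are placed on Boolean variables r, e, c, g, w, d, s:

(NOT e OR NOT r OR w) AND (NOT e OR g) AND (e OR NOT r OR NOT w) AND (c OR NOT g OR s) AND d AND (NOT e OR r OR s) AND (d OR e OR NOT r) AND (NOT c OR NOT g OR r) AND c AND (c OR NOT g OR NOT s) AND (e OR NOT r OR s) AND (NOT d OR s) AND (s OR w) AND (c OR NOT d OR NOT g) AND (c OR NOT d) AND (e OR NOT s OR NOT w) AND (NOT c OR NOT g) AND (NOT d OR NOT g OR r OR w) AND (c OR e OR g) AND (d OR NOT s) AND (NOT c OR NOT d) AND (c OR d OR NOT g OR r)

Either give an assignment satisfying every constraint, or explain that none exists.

Unsatisfiable

Case c = True:
  (d) forces d = True.
  Clause (NOT c OR NOT d) is falsified — contradiction.
Case c = False:
  Clause (c) is falsified — contradiction.
Both cases fail, so the formula is unsatisfiable.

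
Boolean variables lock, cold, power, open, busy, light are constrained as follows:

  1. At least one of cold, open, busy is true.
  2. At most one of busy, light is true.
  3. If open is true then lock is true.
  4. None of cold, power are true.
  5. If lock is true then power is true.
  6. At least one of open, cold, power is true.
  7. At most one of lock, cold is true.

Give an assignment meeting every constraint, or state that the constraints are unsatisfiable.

Case power = True:
  Constraint (4) is violated (power=T) — contradiction.
Case power = False:
  (4) forces cold = False.
  (5) with power=F forces lock = False.
  (3) with lock=F forces open = False.
  Constraint (6) is violated (open=F, cold=F, power=F) — contradiction.
Both cases fail — unsatisfiable.

Unsatisfiable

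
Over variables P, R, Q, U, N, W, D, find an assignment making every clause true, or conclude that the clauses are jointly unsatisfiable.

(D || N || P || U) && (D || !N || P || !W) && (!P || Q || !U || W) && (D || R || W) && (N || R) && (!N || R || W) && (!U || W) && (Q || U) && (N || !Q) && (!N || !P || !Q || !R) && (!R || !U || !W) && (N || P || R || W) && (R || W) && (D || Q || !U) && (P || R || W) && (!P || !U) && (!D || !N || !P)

Set P = False.
Set R = True.
Try Q = False:
  (Q || U) forces U = True.
  (!U || W) forces W = True.
  clause (!R || !U || !W) is falsified — backtrack.
So Q = True.
  then (N || !Q) forces N = True.
Set U = False.
Set W = False.
Set D = True.
All clauses satisfied.

P=F, R=T, Q=T, U=F, N=T, W=F, D=T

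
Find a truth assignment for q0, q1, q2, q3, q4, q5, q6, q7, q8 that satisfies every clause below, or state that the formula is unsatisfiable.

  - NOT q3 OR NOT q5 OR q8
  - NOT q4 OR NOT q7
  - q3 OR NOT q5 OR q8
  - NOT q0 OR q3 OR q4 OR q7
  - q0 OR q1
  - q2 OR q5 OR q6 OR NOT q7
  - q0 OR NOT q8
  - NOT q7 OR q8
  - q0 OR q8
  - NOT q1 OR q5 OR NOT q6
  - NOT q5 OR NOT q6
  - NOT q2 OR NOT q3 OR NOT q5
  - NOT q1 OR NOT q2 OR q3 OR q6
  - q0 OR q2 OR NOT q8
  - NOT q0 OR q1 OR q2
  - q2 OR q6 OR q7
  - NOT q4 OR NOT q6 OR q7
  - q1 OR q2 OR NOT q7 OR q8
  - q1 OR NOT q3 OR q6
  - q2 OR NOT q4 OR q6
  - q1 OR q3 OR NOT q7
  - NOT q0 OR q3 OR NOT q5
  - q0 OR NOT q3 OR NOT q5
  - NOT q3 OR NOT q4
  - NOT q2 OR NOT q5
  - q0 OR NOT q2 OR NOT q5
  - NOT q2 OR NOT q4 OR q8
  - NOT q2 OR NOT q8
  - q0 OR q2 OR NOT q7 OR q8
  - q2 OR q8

Try q0 = False:
  (q0 OR q1) forces q1 = True.
  (q0 OR NOT q8) forces q8 = False.
  clause (q0 OR q8) is falsified — backtrack.
So q0 = True.
Set q1 = True.
Set q2 = False.
  then (q2 OR q8) forces q8 = True.
Set q3 = True.
  then (NOT q3 OR NOT q4) forces q4 = False.
Try q5 = False:
  (NOT q1 OR q5 OR NOT q6) forces q6 = False.
  (q2 OR q5 OR q6 OR NOT q7) forces q7 = False.
  clause (q2 OR q6 OR q7) is falsified — backtrack.
So q5 = True.
  then (NOT q5 OR NOT q6) forces q6 = False.
  then (q2 OR q6 OR q7) forces q7 = True.
All clauses satisfied.

q0: True, q1: True, q2: False, q3: True, q4: False, q5: True, q6: False, q7: True, q8: True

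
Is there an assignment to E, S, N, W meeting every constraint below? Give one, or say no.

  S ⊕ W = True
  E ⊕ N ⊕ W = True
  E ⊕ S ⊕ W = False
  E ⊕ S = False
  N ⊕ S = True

E = True, S = True, N = False, W = False

S ⊕ W = T ⊕ F = True ✓
E ⊕ N ⊕ W = T ⊕ F ⊕ F = True ✓
E ⊕ S ⊕ W = T ⊕ T ⊕ F = False ✓
E ⊕ S = T ⊕ T = False ✓
N ⊕ S = F ⊕ T = True ✓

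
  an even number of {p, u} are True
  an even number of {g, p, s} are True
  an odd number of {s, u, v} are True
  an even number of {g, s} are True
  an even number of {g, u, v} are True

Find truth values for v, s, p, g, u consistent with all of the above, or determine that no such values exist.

No satisfying assignment exists.

Adding constraints 3, 4, 5 mod 2: every variable appears an even number of times on the left, so the left side is 0.
But the right sides sum to 1 (mod 2). 0 ≠ 1 — the system is inconsistent.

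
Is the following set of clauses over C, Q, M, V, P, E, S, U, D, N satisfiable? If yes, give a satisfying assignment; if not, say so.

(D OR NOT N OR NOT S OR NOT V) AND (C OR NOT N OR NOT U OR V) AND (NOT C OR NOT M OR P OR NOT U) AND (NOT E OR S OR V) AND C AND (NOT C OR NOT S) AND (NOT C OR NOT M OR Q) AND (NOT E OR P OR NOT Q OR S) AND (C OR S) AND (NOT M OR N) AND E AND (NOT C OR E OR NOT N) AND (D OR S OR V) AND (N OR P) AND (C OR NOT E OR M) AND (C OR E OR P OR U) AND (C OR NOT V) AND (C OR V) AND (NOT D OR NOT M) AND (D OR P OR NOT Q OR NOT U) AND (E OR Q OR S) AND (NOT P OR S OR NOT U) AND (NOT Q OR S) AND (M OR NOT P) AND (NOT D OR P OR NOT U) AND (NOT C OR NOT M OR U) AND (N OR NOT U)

Unit clause (C) forces C = True.
In (NOT C OR NOT S) only NOT S is left, so S = False.
Unit clause (E) forces E = True.
In (NOT Q OR S) only NOT Q is left, so Q = False.
In (NOT E OR S OR V) only V is left, so V = True.
In (NOT C OR NOT M OR Q) only NOT M is left, so M = False.
In (M OR NOT P) only NOT P is left, so P = False.
In (N OR P) only N is left, so N = True.
Set U = True.
  then (NOT D OR P OR NOT U) forces D = False.
All clauses satisfied.

C: True; Q: False; M: False; V: True; P: False; E: True; S: False; U: True; D: False; N: True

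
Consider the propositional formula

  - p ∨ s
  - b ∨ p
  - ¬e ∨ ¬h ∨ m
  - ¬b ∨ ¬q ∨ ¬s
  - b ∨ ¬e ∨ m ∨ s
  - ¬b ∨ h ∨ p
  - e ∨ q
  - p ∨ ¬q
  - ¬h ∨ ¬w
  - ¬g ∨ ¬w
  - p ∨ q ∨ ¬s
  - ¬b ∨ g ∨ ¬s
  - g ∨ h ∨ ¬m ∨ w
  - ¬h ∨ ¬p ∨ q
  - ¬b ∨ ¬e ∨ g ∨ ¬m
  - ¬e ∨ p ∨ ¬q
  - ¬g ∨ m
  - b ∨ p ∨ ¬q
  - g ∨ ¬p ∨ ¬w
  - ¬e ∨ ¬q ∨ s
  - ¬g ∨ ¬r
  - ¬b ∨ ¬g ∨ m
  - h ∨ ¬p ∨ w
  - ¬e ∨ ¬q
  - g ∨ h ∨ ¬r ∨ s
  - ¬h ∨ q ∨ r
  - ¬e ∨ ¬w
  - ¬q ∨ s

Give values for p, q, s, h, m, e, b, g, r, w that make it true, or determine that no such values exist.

Try p = False:
  (p ∨ s) forces s = True.
  (b ∨ p) forces b = True.
  (¬b ∨ ¬q ∨ ¬s) forces q = False.
  clause (p ∨ q ∨ ¬s) is falsified — backtrack.
So p = True.
Try q = False:
  (e ∨ q) forces e = True.
  (¬h ∨ ¬p ∨ q) forces h = False.
  (h ∨ ¬p ∨ w) forces w = True.
  clause (¬e ∨ ¬w) is falsified — backtrack.
So q = True.
  then (¬e ∨ ¬q) forces e = False.
  then (¬q ∨ s) forces s = True.
  then (¬b ∨ ¬q ∨ ¬s) forces b = False.
Set h = True.
  then (¬h ∨ ¬w) forces w = False.
Set m = False.
  then (¬g ∨ m) forces g = False.
Set r = False.
All clauses satisfied.

p = True, q = True, s = True, h = True, m = False, e = False, b = False, g = False, r = False, w = False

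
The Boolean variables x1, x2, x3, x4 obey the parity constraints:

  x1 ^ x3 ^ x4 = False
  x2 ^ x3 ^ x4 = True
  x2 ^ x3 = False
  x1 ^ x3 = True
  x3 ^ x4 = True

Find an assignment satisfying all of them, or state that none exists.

x1 = True; x2 = False; x3 = False; x4 = True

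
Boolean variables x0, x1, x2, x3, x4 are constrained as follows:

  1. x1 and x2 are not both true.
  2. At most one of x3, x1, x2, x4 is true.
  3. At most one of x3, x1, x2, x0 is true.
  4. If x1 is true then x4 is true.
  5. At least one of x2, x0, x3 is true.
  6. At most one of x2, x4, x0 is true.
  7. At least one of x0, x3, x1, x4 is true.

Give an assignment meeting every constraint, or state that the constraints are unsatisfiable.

x0 = True; x1 = False; x2 = False; x3 = False; x4 = False

  (1) x1=F, x2=F — not both ✓
  (2) {x3, x1, x2, x4}: 0 true — at most one ✓
  (3) {x3, x1, x2, x0}: 1 true — at most one ✓
  (4) x1=F ⇒ x4: vacuous ✓
  (5) {x2, x0, x3}: 1 true — at least one ✓
  (6) {x2, x4, x0}: 1 true — at most one ✓
  (7) {x0, x3, x1, x4}: 1 true — at least one ✓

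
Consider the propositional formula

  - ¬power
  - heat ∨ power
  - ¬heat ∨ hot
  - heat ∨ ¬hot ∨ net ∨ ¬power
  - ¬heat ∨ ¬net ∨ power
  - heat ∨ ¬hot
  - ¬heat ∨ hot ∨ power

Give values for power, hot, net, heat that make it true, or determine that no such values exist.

power = False, hot = True, net = False, heat = True

Unit clause (¬power) forces power = False.
In (heat ∨ power) only heat is left, so heat = True.
In (¬heat ∨ hot) only hot is left, so hot = True.
In (¬heat ∨ ¬net ∨ power) only ¬net is left, so net = False.
Check each clause:
  (¬power): ¬power holds.
  (heat ∨ power): heat holds.
  (¬heat ∨ hot): hot holds.
  (heat ∨ ¬hot ∨ net ∨ ¬power): heat holds.
  (¬heat ∨ ¬net ∨ power): ¬net holds.
  (heat ∨ ¬hot): heat holds.
  (¬heat ∨ hot ∨ power): hot holds.
All clauses satisfied.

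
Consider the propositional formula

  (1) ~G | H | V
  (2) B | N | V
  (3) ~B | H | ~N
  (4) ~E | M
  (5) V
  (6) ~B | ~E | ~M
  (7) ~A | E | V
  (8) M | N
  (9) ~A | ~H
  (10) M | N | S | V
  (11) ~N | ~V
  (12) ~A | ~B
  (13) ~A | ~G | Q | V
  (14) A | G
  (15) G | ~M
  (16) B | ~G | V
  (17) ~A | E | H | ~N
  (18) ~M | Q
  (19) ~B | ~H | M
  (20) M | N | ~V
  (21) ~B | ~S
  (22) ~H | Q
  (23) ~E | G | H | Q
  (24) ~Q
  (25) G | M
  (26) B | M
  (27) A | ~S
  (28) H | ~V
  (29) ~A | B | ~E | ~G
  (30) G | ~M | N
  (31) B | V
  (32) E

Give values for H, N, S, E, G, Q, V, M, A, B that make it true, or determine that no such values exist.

Unsatisfiable

Case Q = True:
  Clause (~Q) is falsified — contradiction.
Case Q = False:
  (V) forces V = True.
  (~N | ~V) forces N = False.
  (M | N) forces M = True.
  Clause (~M | Q) is falsified — contradiction.
Both cases fail, so the formula is unsatisfiable.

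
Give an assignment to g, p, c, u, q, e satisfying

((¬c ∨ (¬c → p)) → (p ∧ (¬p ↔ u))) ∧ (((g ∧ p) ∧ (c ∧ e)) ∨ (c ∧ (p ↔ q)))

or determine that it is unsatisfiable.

g: False, p: True, c: True, u: False, q: True, e: False

  (¬c ∨ (¬c → p)) → (p ∧ (¬p ↔ u)) = True
    ¬c ∨ (¬c → p) = True
      ¬c = False
      ¬c → p = True
        ¬c = False
    p ∧ (¬p ↔ u) = True
      ¬p ↔ u = True
        ¬p = False
  ((g ∧ p) ∧ (c ∧ e)) ∨ (c ∧ (p ↔ q)) = True
    (g ∧ p) ∧ (c ∧ e) = False
      g ∧ p = False
      c ∧ e = False
    c ∧ (p ↔ q) = True
      p ↔ q = True
Both conjuncts True, so the formula holds.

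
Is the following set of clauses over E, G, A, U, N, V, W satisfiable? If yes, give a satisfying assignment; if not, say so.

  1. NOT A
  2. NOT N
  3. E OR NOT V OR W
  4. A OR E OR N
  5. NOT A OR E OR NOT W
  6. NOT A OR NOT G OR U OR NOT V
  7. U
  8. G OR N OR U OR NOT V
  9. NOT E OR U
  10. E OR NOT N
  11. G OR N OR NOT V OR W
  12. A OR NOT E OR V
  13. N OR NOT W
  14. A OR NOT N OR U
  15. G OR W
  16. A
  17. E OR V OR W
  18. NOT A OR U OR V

Unsatisfiable

Case A = True:
  Clause (NOT A) is falsified — contradiction.
Case A = False:
  Clause (A) is falsified — contradiction.
Both cases fail, so the formula is unsatisfiable.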